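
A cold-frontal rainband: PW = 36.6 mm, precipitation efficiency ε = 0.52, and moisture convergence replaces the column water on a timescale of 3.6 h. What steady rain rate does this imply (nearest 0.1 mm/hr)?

R ≈ 5.3 mm/hr

Each overturning extracts ε × PW = 0.52 × 36.6 = 19.032 mm.
Rate = ε·PW / τ = 19.032 / 3.6 h = 5.3 mm/hr.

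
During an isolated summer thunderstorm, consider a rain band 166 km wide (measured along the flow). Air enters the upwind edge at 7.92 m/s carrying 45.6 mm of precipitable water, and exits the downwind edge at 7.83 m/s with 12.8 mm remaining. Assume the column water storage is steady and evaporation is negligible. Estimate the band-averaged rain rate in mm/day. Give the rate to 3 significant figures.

R ≈ 136 mm/day

Column moisture flux per unit crosswind length is F = V × PW.
Inflow: F_in = 7.92 × 45.6 = 361.152 mm·m/s
Outflow: F_out = 7.83 × 12.8 = 100.224 mm·m/s
Steady-state rate R = (F_in − F_out)/L = (361.152 − 100.224) / 166000 m = 1.572e-03 mm/s.
R = 1.572e-03 × 3600 × 24 = 136 mm/day.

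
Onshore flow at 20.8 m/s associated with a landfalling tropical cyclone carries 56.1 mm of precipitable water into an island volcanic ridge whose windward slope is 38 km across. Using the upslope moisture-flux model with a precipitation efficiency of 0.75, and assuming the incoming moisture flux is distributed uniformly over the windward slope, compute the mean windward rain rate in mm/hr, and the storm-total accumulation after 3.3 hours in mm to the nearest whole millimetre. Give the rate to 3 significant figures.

R ≈ 82.9 mm/hr; total ≈ 274 mm

Incoming column moisture flux per unit ridge length: F = V × PW = 20.8 × 56.1 = 1166.88 mm·m/s.
Spread over the 38 km slope with efficiency ε = 0.75: R = ε·F/W = 0.75 × 1166.88 / 38000 m = 2.303e-02 mm/s.
R = 2.303e-02 × 3600 = 82.9 mm/hr.
Over 3.3 h: total = 82.9 × 3.3 = 273.57 ≈ 274 mm.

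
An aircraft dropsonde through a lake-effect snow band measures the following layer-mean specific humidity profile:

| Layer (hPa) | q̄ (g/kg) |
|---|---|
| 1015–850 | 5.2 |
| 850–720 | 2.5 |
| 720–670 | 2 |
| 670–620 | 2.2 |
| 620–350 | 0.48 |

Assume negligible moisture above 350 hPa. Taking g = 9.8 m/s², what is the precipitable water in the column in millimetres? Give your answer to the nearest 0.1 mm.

Precipitable water is the column-integrated vapour mass per unit area: PW = (1/g) Σ q̄ Δp, with q in kg/kg and Δp in Pa (1 kg/m² of water = 1 mm).
Layer 1015–850 hPa: Δp = 165 hPa = 16500 Pa, q̄ = 0.0052 kg/kg → 0.0052 × 16500 / 9.8 = 8.76 mm
Layer 850–720 hPa: Δp = 130 hPa = 13000 Pa, q̄ = 0.0025 kg/kg → 0.0025 × 13000 / 9.8 = 3.32 mm
Layer 720–670 hPa: Δp = 50 hPa = 5000 Pa, q̄ = 0.002 kg/kg → 0.002 × 5000 / 9.8 = 1.02 mm
Layer 670–620 hPa: Δp = 50 hPa = 5000 Pa, q̄ = 0.0022 kg/kg → 0.0022 × 5000 / 9.8 = 1.12 mm
Layer 620–350 hPa: Δp = 270 hPa = 27000 Pa, q̄ = 0.00048 kg/kg → 0.00048 × 27000 / 9.8 = 1.32 mm
PW = 8.76 + 3.32 + 1.02 + 1.12 + 1.32 = 15.54 ≈ 15.5 mm.

PW ≈ 15.5 mm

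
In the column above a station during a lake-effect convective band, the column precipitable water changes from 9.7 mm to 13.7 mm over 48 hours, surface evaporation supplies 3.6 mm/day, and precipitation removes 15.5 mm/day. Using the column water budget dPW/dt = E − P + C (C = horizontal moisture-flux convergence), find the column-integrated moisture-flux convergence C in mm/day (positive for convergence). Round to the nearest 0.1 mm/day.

C ≈ 13.9 mm/day

dPW/dt = (13.7 − 9.7) mm / (48/24 day) = +2.000 mm/day.
C = dPW/dt − E + P = (+2.000) − 3.6 + 15.5 = 13.9 mm/day.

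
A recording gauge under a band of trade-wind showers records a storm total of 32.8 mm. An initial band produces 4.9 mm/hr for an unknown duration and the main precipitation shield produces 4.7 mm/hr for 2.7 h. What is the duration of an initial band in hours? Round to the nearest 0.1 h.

duration ≈ 4.1 h

Known phases: 4.7 × 2.7 = 12.69 mm.
Remaining depth = 32.8 − 12.69 = 20.11 mm.
Duration = 20.11 / 4.9 = 4.1 h.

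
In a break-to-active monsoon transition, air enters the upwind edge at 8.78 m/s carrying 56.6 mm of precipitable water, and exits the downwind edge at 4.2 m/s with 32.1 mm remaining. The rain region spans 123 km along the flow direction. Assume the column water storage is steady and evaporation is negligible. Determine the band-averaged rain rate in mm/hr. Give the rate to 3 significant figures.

Column moisture flux per unit crosswind length is F = V × PW.
Inflow: F_in = 8.78 × 56.6 = 496.948 mm·m/s
Outflow: F_out = 4.2 × 32.1 = 134.82 mm·m/s
Steady-state rate R = (F_in − F_out)/L = (496.948 − 134.82) / 123000 m = 2.944e-03 mm/s.
R = 2.944e-03 × 3600 = 10.6 mm/hr.

R ≈ 10.6 mm/hr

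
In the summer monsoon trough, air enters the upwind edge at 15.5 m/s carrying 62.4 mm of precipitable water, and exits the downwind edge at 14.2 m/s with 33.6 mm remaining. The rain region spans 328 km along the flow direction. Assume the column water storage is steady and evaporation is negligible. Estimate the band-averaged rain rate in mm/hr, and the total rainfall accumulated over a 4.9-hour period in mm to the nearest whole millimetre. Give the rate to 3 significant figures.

Column moisture flux per unit crosswind length is F = V × PW.
Inflow: F_in = 15.5 × 62.4 = 967.2 mm·m/s
Outflow: F_out = 14.2 × 33.6 = 477.12 mm·m/s
Steady-state rate R = (F_in − F_out)/L = (967.2 − 477.12) / 328000 m = 1.494e-03 mm/s.
R = 1.494e-03 × 3600 = 5.38 mm/hr.
Over 4.9 h: total = 5.38 × 4.9 = 26.362 ≈ 26 mm.

R ≈ 5.38 mm/hr; total ≈ 26 mm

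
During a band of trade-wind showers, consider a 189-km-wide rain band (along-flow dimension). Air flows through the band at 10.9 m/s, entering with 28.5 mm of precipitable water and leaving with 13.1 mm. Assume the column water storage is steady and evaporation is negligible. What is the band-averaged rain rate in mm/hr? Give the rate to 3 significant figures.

Column moisture flux per unit crosswind length is F = V × PW.
Inflow: F_in = 10.9 × 28.5 = 310.65 mm·m/s
Outflow: F_out = 10.9 × 13.1 = 142.79 mm·m/s
Steady-state rate R = (F_in − F_out)/L = (310.65 − 142.79) / 189000 m = 8.881e-04 mm/s.
R = 8.881e-04 × 3600 = 3.20 mm/hr.

R ≈ 3.20 mm/hr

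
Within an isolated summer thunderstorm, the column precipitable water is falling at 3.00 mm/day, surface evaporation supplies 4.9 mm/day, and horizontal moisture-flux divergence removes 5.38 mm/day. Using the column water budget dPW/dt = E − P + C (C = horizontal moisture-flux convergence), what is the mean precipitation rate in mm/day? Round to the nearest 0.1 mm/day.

P ≈ 2.5 mm/day

dPW/dt = -3.00 mm/day.
P = E + C − dPW/dt = 4.9 + (-5.38) − (-3.00) = 2.5 mm/day.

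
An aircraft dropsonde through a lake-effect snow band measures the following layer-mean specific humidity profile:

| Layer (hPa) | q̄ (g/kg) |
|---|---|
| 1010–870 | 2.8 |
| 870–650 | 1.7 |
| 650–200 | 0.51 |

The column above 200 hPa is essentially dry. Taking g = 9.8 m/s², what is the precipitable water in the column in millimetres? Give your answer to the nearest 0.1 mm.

Precipitable water is the column-integrated vapour mass per unit area: PW = (1/g) Σ q̄ Δp, with q in kg/kg and Δp in Pa (1 kg/m² of water = 1 mm).
Layer 1010–870 hPa: Δp = 140 hPa = 14000 Pa, q̄ = 0.0028 kg/kg → 0.0028 × 14000 / 9.8 = 4.00 mm
Layer 870–650 hPa: Δp = 220 hPa = 22000 Pa, q̄ = 0.0017 kg/kg → 0.0017 × 22000 / 9.8 = 3.82 mm
Layer 650–200 hPa: Δp = 450 hPa = 45000 Pa, q̄ = 0.00051 kg/kg → 0.00051 × 45000 / 9.8 = 2.34 mm
PW = 4.00 + 3.82 + 2.34 = 10.16 ≈ 10.2 mm.

PW ≈ 10.2 mm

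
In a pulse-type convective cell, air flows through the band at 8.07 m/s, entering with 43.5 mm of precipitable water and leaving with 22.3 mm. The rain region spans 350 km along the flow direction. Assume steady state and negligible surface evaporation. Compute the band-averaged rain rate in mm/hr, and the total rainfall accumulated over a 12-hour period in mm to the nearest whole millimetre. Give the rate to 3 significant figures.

R ≈ 1.76 mm/hr; total ≈ 21 mm

Column moisture flux per unit crosswind length is F = V × PW.
Inflow: F_in = 8.07 × 43.5 = 351.045 mm·m/s
Outflow: F_out = 8.07 × 22.3 = 179.961 mm·m/s
Steady-state rate R = (F_in − F_out)/L = (351.045 − 179.961) / 350000 m = 4.888e-04 mm/s.
R = 4.888e-04 × 3600 = 1.76 mm/hr.
Over 12 h: total = 1.76 × 12 = 21.12 ≈ 21 mm.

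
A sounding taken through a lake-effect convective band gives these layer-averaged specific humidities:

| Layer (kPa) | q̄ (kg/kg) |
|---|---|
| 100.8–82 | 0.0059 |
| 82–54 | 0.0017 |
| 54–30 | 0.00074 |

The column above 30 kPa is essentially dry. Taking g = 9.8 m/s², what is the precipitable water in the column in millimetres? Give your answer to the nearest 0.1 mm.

Precipitable water is the column-integrated vapour mass per unit area: PW = (1/g) Σ q̄ Δp, with q in kg/kg and Δp in Pa (1 kg/m² of water = 1 mm).
Layer 100.8–82 kPa: Δp = 188 hPa = 18800 Pa, q̄ = 0.0059 kg/kg → 0.0059 × 18800 / 9.8 = 11.32 mm
Layer 82–54 kPa: Δp = 280 hPa = 28000 Pa, q̄ = 0.0017 kg/kg → 0.0017 × 28000 / 9.8 = 4.86 mm
Layer 54–30 kPa: Δp = 240 hPa = 24000 Pa, q̄ = 0.00074 kg/kg → 0.00074 × 24000 / 9.8 = 1.81 mm
PW = 11.32 + 4.86 + 1.81 = 17.99 ≈ 18.0 mm.

PW ≈ 18.0 mm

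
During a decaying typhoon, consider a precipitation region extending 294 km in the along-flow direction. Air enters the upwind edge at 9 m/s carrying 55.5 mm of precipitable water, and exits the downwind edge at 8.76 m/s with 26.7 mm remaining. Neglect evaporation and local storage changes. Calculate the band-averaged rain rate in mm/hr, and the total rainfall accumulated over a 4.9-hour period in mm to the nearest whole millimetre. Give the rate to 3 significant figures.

Column moisture flux per unit crosswind length is F = V × PW.
Inflow: F_in = 9 × 55.5 = 499.5 mm·m/s
Outflow: F_out = 8.76 × 26.7 = 233.892 mm·m/s
Steady-state rate R = (F_in − F_out)/L = (499.5 − 233.892) / 294000 m = 9.034e-04 mm/s.
R = 9.034e-04 × 3600 = 3.25 mm/hr.
Over 4.9 h: total = 3.25 × 4.9 = 15.925 ≈ 16 mm.

R ≈ 3.25 mm/hr; total ≈ 16 mm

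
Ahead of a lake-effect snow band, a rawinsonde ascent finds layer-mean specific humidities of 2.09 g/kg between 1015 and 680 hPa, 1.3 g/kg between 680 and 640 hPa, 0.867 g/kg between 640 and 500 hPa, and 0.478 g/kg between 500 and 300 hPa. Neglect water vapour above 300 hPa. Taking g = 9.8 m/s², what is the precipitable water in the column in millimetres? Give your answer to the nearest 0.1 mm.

PW ≈ 9.9 mm

Precipitable water is the column-integrated vapour mass per unit area: PW = (1/g) Σ q̄ Δp, with q in kg/kg and Δp in Pa (1 kg/m² of water = 1 mm).
Layer 1015–680 hPa: Δp = 335 hPa = 33500 Pa, q̄ = 0.00209 kg/kg → 0.00209 × 33500 / 9.8 = 7.14 mm
Layer 680–640 hPa: Δp = 40 hPa = 4000 Pa, q̄ = 0.0013 kg/kg → 0.0013 × 4000 / 9.8 = 0.53 mm
Layer 640–500 hPa: Δp = 140 hPa = 14000 Pa, q̄ = 0.000867 kg/kg → 0.000867 × 14000 / 9.8 = 1.24 mm
Layer 500–300 hPa: Δp = 200 hPa = 20000 Pa, q̄ = 0.000478 kg/kg → 0.000478 × 20000 / 9.8 = 0.98 mm
PW = 7.14 + 0.53 + 1.24 + 0.98 = 9.89 ≈ 9.9 mm.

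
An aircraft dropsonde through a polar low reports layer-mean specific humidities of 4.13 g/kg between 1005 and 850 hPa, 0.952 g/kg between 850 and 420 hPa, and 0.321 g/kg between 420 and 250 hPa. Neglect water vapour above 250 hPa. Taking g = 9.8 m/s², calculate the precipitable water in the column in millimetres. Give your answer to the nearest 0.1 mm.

PW ≈ 11.3 mm

Precipitable water is the column-integrated vapour mass per unit area: PW = (1/g) Σ q̄ Δp, with q in kg/kg and Δp in Pa (1 kg/m² of water = 1 mm).
Layer 1005–850 hPa: Δp = 155 hPa = 15500 Pa, q̄ = 0.00413 kg/kg → 0.00413 × 15500 / 9.8 = 6.53 mm
Layer 850–420 hPa: Δp = 430 hPa = 43000 Pa, q̄ = 0.000952 kg/kg → 0.000952 × 43000 / 9.8 = 4.18 mm
Layer 420–250 hPa: Δp = 170 hPa = 17000 Pa, q̄ = 0.000321 kg/kg → 0.000321 × 17000 / 9.8 = 0.56 mm
PW = 6.53 + 4.18 + 0.56 = 11.27 ≈ 11.3 mm.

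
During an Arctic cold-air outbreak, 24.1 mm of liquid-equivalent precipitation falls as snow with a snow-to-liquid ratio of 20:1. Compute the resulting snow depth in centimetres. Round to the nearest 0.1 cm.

snow depth ≈ 48.2 cm

Snow depth = liquid × ratio = 24.1 mm × 20 = 482 mm = 48.2 cm.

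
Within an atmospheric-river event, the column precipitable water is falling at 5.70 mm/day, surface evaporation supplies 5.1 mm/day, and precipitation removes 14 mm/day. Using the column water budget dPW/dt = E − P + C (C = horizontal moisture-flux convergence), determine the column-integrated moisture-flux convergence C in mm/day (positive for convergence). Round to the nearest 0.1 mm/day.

C ≈ 3.2 mm/day

dPW/dt = -5.70 mm/day.
C = dPW/dt − E + P = (-5.70) − 5.1 + 14 = 3.2 mm/day.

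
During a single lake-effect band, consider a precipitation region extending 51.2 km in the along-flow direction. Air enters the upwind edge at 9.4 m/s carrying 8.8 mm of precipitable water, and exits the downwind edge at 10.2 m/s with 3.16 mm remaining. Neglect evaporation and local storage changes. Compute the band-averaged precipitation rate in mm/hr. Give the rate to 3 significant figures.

Column moisture flux per unit crosswind length is F = V × PW.
Inflow: F_in = 9.4 × 8.8 = 82.72 mm·m/s
Outflow: F_out = 10.2 × 3.16 = 32.232 mm·m/s
Steady-state rate R = (F_in − F_out)/L = (82.72 − 32.232) / 51200 m = 9.861e-04 mm/s.
R = 9.861e-04 × 3600 = 3.55 mm/hr.

R ≈ 3.55 mm/hr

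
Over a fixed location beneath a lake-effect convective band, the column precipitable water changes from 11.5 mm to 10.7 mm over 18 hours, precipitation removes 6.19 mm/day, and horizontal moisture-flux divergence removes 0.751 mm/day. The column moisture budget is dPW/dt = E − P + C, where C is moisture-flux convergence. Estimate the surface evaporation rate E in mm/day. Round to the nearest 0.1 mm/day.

E ≈ 5.9 mm/day

dPW/dt = (10.7 − 11.5) mm / (18/24 day) = -1.067 mm/day.
E = dPW/dt + P − C = (-1.067) + 6.19 − (-0.751) = 5.9 mm/day.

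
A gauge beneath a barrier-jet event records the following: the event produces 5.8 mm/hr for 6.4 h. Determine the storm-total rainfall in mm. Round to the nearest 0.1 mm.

total ≈ 37.1 mm

Total = Σ Rᵢ Δtᵢ = 5.8 × 6.4
      = 37.12 = 37.1 mm.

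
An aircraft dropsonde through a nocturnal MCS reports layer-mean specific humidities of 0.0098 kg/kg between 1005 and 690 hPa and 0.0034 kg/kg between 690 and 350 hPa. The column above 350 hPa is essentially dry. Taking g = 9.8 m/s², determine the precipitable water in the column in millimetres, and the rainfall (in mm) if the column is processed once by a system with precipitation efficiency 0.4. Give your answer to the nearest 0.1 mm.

Precipitable water is the column-integrated vapour mass per unit area: PW = (1/g) Σ q̄ Δp, with q in kg/kg and Δp in Pa (1 kg/m² of water = 1 mm).
Layer 1005–690 hPa: Δp = 315 hPa = 31500 Pa, q̄ = 0.0098 kg/kg → 0.0098 × 31500 / 9.8 = 31.50 mm
Layer 690–350 hPa: Δp = 340 hPa = 34000 Pa, q̄ = 0.0034 kg/kg → 0.0034 × 34000 / 9.8 = 11.80 mm
PW = 31.50 + 11.80 = 43.30 ≈ 43.3 mm.
Rainfall = ε × PW = 0.4 × 43.3 = 17.3 mm.

PW ≈ 43.3 mm; rainfall ≈ 17.3 mm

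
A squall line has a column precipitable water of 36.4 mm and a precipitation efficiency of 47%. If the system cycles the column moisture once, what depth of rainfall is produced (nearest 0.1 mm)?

Rainfall = ε × PW = 0.47 × 36.4 = 17.1 mm.

rainfall ≈ 17.1 mm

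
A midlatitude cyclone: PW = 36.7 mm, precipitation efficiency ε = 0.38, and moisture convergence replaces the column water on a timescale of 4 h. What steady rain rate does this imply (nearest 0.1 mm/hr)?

Each overturning extracts ε × PW = 0.38 × 36.7 = 13.946 mm.
Rate = ε·PW / τ = 13.946 / 4 h = 3.5 mm/hr.

R ≈ 3.5 mm/hr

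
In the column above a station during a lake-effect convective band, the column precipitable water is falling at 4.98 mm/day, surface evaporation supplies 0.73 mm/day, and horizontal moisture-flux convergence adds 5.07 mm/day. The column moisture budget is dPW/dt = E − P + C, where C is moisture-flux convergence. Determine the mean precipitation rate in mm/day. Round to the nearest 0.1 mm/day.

dPW/dt = -4.98 mm/day.
P = E + C − dPW/dt = 0.73 + (5.07) − (-4.98) = 10.8 mm/day.

P ≈ 10.8 mm/day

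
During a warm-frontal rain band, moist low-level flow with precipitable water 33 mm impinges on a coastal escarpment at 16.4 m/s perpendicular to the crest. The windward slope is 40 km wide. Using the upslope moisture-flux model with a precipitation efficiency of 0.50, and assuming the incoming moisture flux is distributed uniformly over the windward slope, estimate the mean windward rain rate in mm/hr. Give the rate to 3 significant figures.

R ≈ 24.4 mm/hr

Incoming column moisture flux per unit ridge length: F = V × PW = 16.4 × 33 = 541.2 mm·m/s.
Spread over the 40 km slope with efficiency ε = 0.50: R = ε·F/W = 0.50 × 541.2 / 40000 m = 6.765e-03 mm/s.
R = 6.765e-03 × 3600 = 24.4 mm/hr.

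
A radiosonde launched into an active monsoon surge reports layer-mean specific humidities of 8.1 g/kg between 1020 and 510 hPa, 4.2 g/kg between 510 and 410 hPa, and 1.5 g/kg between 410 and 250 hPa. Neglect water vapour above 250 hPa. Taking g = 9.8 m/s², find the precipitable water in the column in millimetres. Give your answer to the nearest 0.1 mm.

Precipitable water is the column-integrated vapour mass per unit area: PW = (1/g) Σ q̄ Δp, with q in kg/kg and Δp in Pa (1 kg/m² of water = 1 mm).
Layer 1020–510 hPa: Δp = 510 hPa = 51000 Pa, q̄ = 0.0081 kg/kg → 0.0081 × 51000 / 9.8 = 42.15 mm
Layer 510–410 hPa: Δp = 100 hPa = 10000 Pa, q̄ = 0.0042 kg/kg → 0.0042 × 10000 / 9.8 = 4.29 mm
Layer 410–250 hPa: Δp = 160 hPa = 16000 Pa, q̄ = 0.0015 kg/kg → 0.0015 × 16000 / 9.8 = 2.45 mm
PW = 42.15 + 4.29 + 2.45 = 48.89 ≈ 48.9 mm.

PW ≈ 48.9 mm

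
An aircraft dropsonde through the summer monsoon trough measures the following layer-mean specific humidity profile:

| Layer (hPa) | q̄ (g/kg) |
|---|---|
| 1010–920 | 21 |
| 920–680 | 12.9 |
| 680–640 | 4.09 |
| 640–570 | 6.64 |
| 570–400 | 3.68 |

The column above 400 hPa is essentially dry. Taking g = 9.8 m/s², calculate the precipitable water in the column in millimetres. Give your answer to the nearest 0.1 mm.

PW ≈ 63.7 mm

Precipitable water is the column-integrated vapour mass per unit area: PW = (1/g) Σ q̄ Δp, with q in kg/kg and Δp in Pa (1 kg/m² of water = 1 mm).
Layer 1010–920 hPa: Δp = 90 hPa = 9000 Pa, q̄ = 0.021 kg/kg → 0.021 × 9000 / 9.8 = 19.29 mm
Layer 920–680 hPa: Δp = 240 hPa = 24000 Pa, q̄ = 0.0129 kg/kg → 0.0129 × 24000 / 9.8 = 31.59 mm
Layer 680–640 hPa: Δp = 40 hPa = 4000 Pa, q̄ = 0.00409 kg/kg → 0.00409 × 4000 / 9.8 = 1.67 mm
Layer 640–570 hPa: Δp = 70 hPa = 7000 Pa, q̄ = 0.00664 kg/kg → 0.00664 × 7000 / 9.8 = 4.74 mm
Layer 570–400 hPa: Δp = 170 hPa = 17000 Pa, q̄ = 0.00368 kg/kg → 0.00368 × 17000 / 9.8 = 6.38 mm
PW = 19.29 + 31.59 + 1.67 + 4.74 + 6.38 = 63.67 ≈ 63.7 mm.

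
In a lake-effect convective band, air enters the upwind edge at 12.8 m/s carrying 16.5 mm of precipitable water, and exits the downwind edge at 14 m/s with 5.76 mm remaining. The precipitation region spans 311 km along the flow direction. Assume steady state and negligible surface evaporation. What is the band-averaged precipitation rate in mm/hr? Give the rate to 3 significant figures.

R ≈ 1.51 mm/hr

Column moisture flux per unit crosswind length is F = V × PW.
Inflow: F_in = 12.8 × 16.5 = 211.2 mm·m/s
Outflow: F_out = 14 × 5.76 = 80.64 mm·m/s
Steady-state rate R = (F_in − F_out)/L = (211.2 − 80.64) / 311000 m = 4.198e-04 mm/s.
R = 4.198e-04 × 3600 = 1.51 mm/hr.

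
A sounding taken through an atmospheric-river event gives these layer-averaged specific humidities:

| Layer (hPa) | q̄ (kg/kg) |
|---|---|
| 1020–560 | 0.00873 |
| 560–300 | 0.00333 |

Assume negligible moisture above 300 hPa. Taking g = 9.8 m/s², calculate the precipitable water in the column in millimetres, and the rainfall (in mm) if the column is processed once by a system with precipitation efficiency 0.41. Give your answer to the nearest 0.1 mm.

Precipitable water is the column-integrated vapour mass per unit area: PW = (1/g) Σ q̄ Δp, with q in kg/kg and Δp in Pa (1 kg/m² of water = 1 mm).
Layer 1020–560 hPa: Δp = 460 hPa = 46000 Pa, q̄ = 0.00873 kg/kg → 0.00873 × 46000 / 9.8 = 40.98 mm
Layer 560–300 hPa: Δp = 260 hPa = 26000 Pa, q̄ = 0.00333 kg/kg → 0.00333 × 26000 / 9.8 = 8.83 mm
PW = 40.98 + 8.83 = 49.81 ≈ 49.8 mm.
Rainfall = ε × PW = 0.41 × 49.8 = 20.4 mm.

PW ≈ 49.8 mm; rainfall ≈ 20.4 mm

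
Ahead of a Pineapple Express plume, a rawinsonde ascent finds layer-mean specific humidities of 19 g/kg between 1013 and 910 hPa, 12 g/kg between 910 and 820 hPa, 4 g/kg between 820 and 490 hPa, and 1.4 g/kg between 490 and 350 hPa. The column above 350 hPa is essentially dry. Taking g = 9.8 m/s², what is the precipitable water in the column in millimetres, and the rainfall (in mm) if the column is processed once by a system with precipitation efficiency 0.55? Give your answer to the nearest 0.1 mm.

Precipitable water is the column-integrated vapour mass per unit area: PW = (1/g) Σ q̄ Δp, with q in kg/kg and Δp in Pa (1 kg/m² of water = 1 mm).
Layer 1013–910 hPa: Δp = 103 hPa = 10300 Pa, q̄ = 0.019 kg/kg → 0.019 × 10300 / 9.8 = 19.97 mm
Layer 910–820 hPa: Δp = 90 hPa = 9000 Pa, q̄ = 0.012 kg/kg → 0.012 × 9000 / 9.8 = 11.02 mm
Layer 820–490 hPa: Δp = 330 hPa = 33000 Pa, q̄ = 0.004 kg/kg → 0.004 × 33000 / 9.8 = 13.47 mm
Layer 490–350 hPa: Δp = 140 hPa = 14000 Pa, q̄ = 0.0014 kg/kg → 0.0014 × 14000 / 9.8 = 2.00 mm
PW = 19.97 + 11.02 + 13.47 + 2.00 = 46.46 ≈ 46.5 mm.
Rainfall = ε × PW = 0.55 × 46.5 = 25.6 mm.

PW ≈ 46.5 mm; rainfall ≈ 25.6 mm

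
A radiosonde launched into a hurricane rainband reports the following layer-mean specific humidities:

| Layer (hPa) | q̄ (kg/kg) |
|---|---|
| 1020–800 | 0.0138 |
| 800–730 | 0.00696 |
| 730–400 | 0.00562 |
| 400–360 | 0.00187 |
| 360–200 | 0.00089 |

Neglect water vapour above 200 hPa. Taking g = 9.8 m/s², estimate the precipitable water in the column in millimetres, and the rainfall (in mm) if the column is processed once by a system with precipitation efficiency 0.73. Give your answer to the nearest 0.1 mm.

Precipitable water is the column-integrated vapour mass per unit area: PW = (1/g) Σ q̄ Δp, with q in kg/kg and Δp in Pa (1 kg/m² of water = 1 mm).
Layer 1020–800 hPa: Δp = 220 hPa = 22000 Pa, q̄ = 0.0138 kg/kg → 0.0138 × 22000 / 9.8 = 30.98 mm
Layer 800–730 hPa: Δp = 70 hPa = 7000 Pa, q̄ = 0.00696 kg/kg → 0.00696 × 7000 / 9.8 = 4.97 mm
Layer 730–400 hPa: Δp = 330 hPa = 33000 Pa, q̄ = 0.00562 kg/kg → 0.00562 × 33000 / 9.8 = 18.92 mm
Layer 400–360 hPa: Δp = 40 hPa = 4000 Pa, q̄ = 0.00187 kg/kg → 0.00187 × 4000 / 9.8 = 0.76 mm
Layer 360–200 hPa: Δp = 160 hPa = 16000 Pa, q̄ = 0.00089 kg/kg → 0.00089 × 16000 / 9.8 = 1.45 mm
PW = 30.98 + 4.97 + 18.92 + 0.76 + 1.45 = 57.08 ≈ 57.1 mm.
Rainfall = ε × PW = 0.73 × 57.1 = 41.7 mm.

PW ≈ 57.1 mm; rainfall ≈ 41.7 mm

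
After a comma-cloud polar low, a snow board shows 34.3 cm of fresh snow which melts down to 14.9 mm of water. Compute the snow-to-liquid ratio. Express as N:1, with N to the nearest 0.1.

Ratio = snow depth / SWE = 343 mm / 14.9 mm = 23.0, i.e. 23.0:1.

ratio ≈ 23.0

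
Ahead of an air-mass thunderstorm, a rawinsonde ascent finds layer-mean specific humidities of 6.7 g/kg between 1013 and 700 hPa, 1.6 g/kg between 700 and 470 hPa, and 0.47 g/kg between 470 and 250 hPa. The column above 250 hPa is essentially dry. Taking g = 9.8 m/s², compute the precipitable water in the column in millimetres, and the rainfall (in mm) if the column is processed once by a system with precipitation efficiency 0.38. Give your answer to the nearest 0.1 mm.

Precipitable water is the column-integrated vapour mass per unit area: PW = (1/g) Σ q̄ Δp, with q in kg/kg and Δp in Pa (1 kg/m² of water = 1 mm).
Layer 1013–700 hPa: Δp = 313 hPa = 31300 Pa, q̄ = 0.0067 kg/kg → 0.0067 × 31300 / 9.8 = 21.40 mm
Layer 700–470 hPa: Δp = 230 hPa = 23000 Pa, q̄ = 0.0016 kg/kg → 0.0016 × 23000 / 9.8 = 3.76 mm
Layer 470–250 hPa: Δp = 220 hPa = 22000 Pa, q̄ = 0.00047 kg/kg → 0.00047 × 22000 / 9.8 = 1.06 mm
PW = 21.40 + 3.76 + 1.06 = 26.22 ≈ 26.2 mm.
Rainfall = ε × PW = 0.38 × 26.2 = 10.0 mm.

PW ≈ 26.2 mm; rainfall ≈ 10.0 mm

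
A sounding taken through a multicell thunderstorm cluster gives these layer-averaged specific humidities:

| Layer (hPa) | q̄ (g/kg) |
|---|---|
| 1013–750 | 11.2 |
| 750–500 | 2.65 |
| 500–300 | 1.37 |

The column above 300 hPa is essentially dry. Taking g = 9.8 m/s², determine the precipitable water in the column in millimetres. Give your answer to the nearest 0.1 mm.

Precipitable water is the column-integrated vapour mass per unit area: PW = (1/g) Σ q̄ Δp, with q in kg/kg and Δp in Pa (1 kg/m² of water = 1 mm).
Layer 1013–750 hPa: Δp = 263 hPa = 26300 Pa, q̄ = 0.0112 kg/kg → 0.0112 × 26300 / 9.8 = 30.06 mm
Layer 750–500 hPa: Δp = 250 hPa = 25000 Pa, q̄ = 0.00265 kg/kg → 0.00265 × 25000 / 9.8 = 6.76 mm
Layer 500–300 hPa: Δp = 200 hPa = 20000 Pa, q̄ = 0.00137 kg/kg → 0.00137 × 20000 / 9.8 = 2.80 mm
PW = 30.06 + 6.76 + 2.80 = 39.62 ≈ 39.6 mm.

PW ≈ 39.6 mm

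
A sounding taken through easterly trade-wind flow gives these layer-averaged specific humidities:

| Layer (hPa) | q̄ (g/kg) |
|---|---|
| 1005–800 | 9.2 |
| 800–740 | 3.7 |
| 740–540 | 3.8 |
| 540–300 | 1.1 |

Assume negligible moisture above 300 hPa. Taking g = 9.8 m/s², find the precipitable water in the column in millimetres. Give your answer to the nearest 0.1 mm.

Precipitable water is the column-integrated vapour mass per unit area: PW = (1/g) Σ q̄ Δp, with q in kg/kg and Δp in Pa (1 kg/m² of water = 1 mm).
Layer 1005–800 hPa: Δp = 205 hPa = 20500 Pa, q̄ = 0.0092 kg/kg → 0.0092 × 20500 / 9.8 = 19.24 mm
Layer 800–740 hPa: Δp = 60 hPa = 6000 Pa, q̄ = 0.0037 kg/kg → 0.0037 × 6000 / 9.8 = 2.27 mm
Layer 740–540 hPa: Δp = 200 hPa = 20000 Pa, q̄ = 0.0038 kg/kg → 0.0038 × 20000 / 9.8 = 7.76 mm
Layer 540–300 hPa: Δp = 240 hPa = 24000 Pa, q̄ = 0.0011 kg/kg → 0.0011 × 24000 / 9.8 = 2.69 mm
PW = 19.24 + 2.27 + 7.76 + 2.69 = 31.96 ≈ 32.0 mm.

PW ≈ 32.0 mm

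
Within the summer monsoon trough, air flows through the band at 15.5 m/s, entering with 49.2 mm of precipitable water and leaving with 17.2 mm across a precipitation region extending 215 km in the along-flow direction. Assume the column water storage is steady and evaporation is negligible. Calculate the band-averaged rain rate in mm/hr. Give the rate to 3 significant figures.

R ≈ 8.31 mm/hr

Column moisture flux per unit crosswind length is F = V × PW.
Inflow: F_in = 15.5 × 49.2 = 762.6 mm·m/s
Outflow: F_out = 15.5 × 17.2 = 266.6 mm·m/s
Steady-state rate R = (F_in − F_out)/L = (762.6 − 266.6) / 215000 m = 2.307e-03 mm/s.
R = 2.307e-03 × 3600 = 8.31 mm/hr.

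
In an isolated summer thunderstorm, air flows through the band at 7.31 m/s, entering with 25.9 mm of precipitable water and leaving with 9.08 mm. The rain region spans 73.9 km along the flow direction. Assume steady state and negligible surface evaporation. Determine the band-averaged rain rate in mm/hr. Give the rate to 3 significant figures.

Column moisture flux per unit crosswind length is F = V × PW.
Inflow: F_in = 7.31 × 25.9 = 189.329 mm·m/s
Outflow: F_out = 7.31 × 9.08 = 66.3748 mm·m/s
Steady-state rate R = (F_in − F_out)/L = (189.329 − 66.3748) / 73900 m = 1.664e-03 mm/s.
R = 1.664e-03 × 3600 = 5.99 mm/hr.

R ≈ 5.99 mm/hr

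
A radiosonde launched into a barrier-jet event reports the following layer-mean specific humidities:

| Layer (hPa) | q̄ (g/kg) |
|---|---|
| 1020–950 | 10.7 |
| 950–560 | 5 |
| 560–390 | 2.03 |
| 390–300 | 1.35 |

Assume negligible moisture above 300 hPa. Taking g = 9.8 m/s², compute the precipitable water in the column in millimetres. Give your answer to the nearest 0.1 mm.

PW ≈ 32.3 mm

Precipitable water is the column-integrated vapour mass per unit area: PW = (1/g) Σ q̄ Δp, with q in kg/kg and Δp in Pa (1 kg/m² of water = 1 mm).
Layer 1020–950 hPa: Δp = 70 hPa = 7000 Pa, q̄ = 0.0107 kg/kg → 0.0107 × 7000 / 9.8 = 7.64 mm
Layer 950–560 hPa: Δp = 390 hPa = 39000 Pa, q̄ = 0.005 kg/kg → 0.005 × 39000 / 9.8 = 19.90 mm
Layer 560–390 hPa: Δp = 170 hPa = 17000 Pa, q̄ = 0.00203 kg/kg → 0.00203 × 17000 / 9.8 = 3.52 mm
Layer 390–300 hPa: Δp = 90 hPa = 9000 Pa, q̄ = 0.00135 kg/kg → 0.00135 × 9000 / 9.8 = 1.24 mm
PW = 7.64 + 19.90 + 3.52 + 1.24 = 32.30 ≈ 32.3 mm.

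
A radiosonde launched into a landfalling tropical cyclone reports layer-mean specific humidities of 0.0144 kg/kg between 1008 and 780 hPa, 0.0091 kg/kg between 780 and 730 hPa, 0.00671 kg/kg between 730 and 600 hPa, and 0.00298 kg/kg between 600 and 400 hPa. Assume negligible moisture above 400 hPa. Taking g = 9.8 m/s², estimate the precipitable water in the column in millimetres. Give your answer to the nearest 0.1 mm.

PW ≈ 53.1 mm

Precipitable water is the column-integrated vapour mass per unit area: PW = (1/g) Σ q̄ Δp, with q in kg/kg and Δp in Pa (1 kg/m² of water = 1 mm).
Layer 1008–780 hPa: Δp = 228 hPa = 22800 Pa, q̄ = 0.0144 kg/kg → 0.0144 × 22800 / 9.8 = 33.50 mm
Layer 780–730 hPa: Δp = 50 hPa = 5000 Pa, q̄ = 0.0091 kg/kg → 0.0091 × 5000 / 9.8 = 4.64 mm
Layer 730–600 hPa: Δp = 130 hPa = 13000 Pa, q̄ = 0.00671 kg/kg → 0.00671 × 13000 / 9.8 = 8.90 mm
Layer 600–400 hPa: Δp = 200 hPa = 20000 Pa, q̄ = 0.00298 kg/kg → 0.00298 × 20000 / 9.8 = 6.08 mm
PW = 33.50 + 4.64 + 8.90 + 6.08 = 53.12 ≈ 53.1 mm.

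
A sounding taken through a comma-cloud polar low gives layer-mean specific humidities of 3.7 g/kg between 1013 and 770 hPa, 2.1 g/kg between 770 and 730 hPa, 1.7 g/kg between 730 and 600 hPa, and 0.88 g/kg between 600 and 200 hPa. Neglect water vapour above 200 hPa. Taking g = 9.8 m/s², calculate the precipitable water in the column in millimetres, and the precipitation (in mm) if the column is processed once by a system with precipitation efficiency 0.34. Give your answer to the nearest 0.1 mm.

PW ≈ 15.9 mm; precipitation ≈ 5.4 mm

Precipitable water is the column-integrated vapour mass per unit area: PW = (1/g) Σ q̄ Δp, with q in kg/kg and Δp in Pa (1 kg/m² of water = 1 mm).
Layer 1013–770 hPa: Δp = 243 hPa = 24300 Pa, q̄ = 0.0037 kg/kg → 0.0037 × 24300 / 9.8 = 9.17 mm
Layer 770–730 hPa: Δp = 40 hPa = 4000 Pa, q̄ = 0.0021 kg/kg → 0.0021 × 4000 / 9.8 = 0.86 mm
Layer 730–600 hPa: Δp = 130 hPa = 13000 Pa, q̄ = 0.0017 kg/kg → 0.0017 × 13000 / 9.8 = 2.26 mm
Layer 600–200 hPa: Δp = 400 hPa = 40000 Pa, q̄ = 0.00088 kg/kg → 0.00088 × 40000 / 9.8 = 3.59 mm
PW = 9.17 + 0.86 + 2.26 + 3.59 = 15.88 ≈ 15.9 mm.
Precipitation = ε × PW = 0.34 × 15.9 = 5.4 mm.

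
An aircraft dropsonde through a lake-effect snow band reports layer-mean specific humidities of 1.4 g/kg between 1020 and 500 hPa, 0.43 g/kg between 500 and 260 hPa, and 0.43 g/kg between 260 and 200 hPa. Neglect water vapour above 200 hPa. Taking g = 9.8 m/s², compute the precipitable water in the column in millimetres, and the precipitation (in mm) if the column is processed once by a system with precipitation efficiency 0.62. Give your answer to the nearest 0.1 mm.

Precipitable water is the column-integrated vapour mass per unit area: PW = (1/g) Σ q̄ Δp, with q in kg/kg and Δp in Pa (1 kg/m² of water = 1 mm).
Layer 1020–500 hPa: Δp = 520 hPa = 52000 Pa, q̄ = 0.0014 kg/kg → 0.0014 × 52000 / 9.8 = 7.43 mm
Layer 500–260 hPa: Δp = 240 hPa = 24000 Pa, q̄ = 0.00043 kg/kg → 0.00043 × 24000 / 9.8 = 1.05 mm
Layer 260–200 hPa: Δp = 60 hPa = 6000 Pa, q̄ = 0.00043 kg/kg → 0.00043 × 6000 / 9.8 = 0.26 mm
PW = 7.43 + 1.05 + 0.26 = 8.74 ≈ 8.7 mm.
Precipitation = ε × PW = 0.62 × 8.7 = 5.4 mm.

PW ≈ 8.7 mm; precipitation ≈ 5.4 mm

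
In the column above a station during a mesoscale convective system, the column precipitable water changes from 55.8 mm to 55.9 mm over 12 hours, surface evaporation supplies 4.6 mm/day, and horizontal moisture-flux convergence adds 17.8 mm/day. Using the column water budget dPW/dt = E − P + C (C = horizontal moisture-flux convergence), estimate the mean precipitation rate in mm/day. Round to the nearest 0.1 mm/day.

P ≈ 22.2 mm/day

dPW/dt = (55.9 − 55.8) mm / (12/24 day) = +0.200 mm/day.
P = E + C − dPW/dt = 4.6 + (17.8) − (+0.200) = 22.2 mm/day.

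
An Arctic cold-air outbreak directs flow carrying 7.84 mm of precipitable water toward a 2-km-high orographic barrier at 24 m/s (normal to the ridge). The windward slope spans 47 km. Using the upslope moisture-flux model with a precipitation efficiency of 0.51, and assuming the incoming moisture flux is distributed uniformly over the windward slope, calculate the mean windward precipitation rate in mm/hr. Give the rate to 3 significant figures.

Incoming column moisture flux per unit ridge length: F = V × PW = 24 × 7.84 = 188.16 mm·m/s.
Spread over the 47 km slope with efficiency ε = 0.51: R = ε·F/W = 0.51 × 188.16 / 47000 m = 2.042e-03 mm/s.
R = 2.042e-03 × 3600 = 7.35 mm/hr.

R ≈ 7.35 mm/hr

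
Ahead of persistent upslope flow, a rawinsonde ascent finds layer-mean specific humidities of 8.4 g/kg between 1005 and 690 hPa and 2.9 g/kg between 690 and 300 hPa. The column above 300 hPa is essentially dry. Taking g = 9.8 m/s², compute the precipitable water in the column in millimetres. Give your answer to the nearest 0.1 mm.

Precipitable water is the column-integrated vapour mass per unit area: PW = (1/g) Σ q̄ Δp, with q in kg/kg and Δp in Pa (1 kg/m² of water = 1 mm).
Layer 1005–690 hPa: Δp = 315 hPa = 31500 Pa, q̄ = 0.0084 kg/kg → 0.0084 × 31500 / 9.8 = 27.00 mm
Layer 690–300 hPa: Δp = 390 hPa = 39000 Pa, q̄ = 0.0029 kg/kg → 0.0029 × 39000 / 9.8 = 11.54 mm
PW = 27.00 + 11.54 = 38.54 ≈ 38.5 mm.

PW ≈ 38.5 mm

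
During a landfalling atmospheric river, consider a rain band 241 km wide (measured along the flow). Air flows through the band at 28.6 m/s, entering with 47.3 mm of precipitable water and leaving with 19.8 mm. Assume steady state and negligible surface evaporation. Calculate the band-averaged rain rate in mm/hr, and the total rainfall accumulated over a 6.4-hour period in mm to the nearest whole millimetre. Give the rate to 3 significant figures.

Column moisture flux per unit crosswind length is F = V × PW.
Inflow: F_in = 28.6 × 47.3 = 1352.78 mm·m/s
Outflow: F_out = 28.6 × 19.8 = 566.28 mm·m/s
Steady-state rate R = (F_in − F_out)/L = (1352.78 − 566.28) / 241000 m = 3.263e-03 mm/s.
R = 3.263e-03 × 3600 = 11.7 mm/hr.
Over 6.4 h: total = 11.7 × 6.4 = 74.88 ≈ 75 mm.

R ≈ 11.7 mm/hr; total ≈ 75 mm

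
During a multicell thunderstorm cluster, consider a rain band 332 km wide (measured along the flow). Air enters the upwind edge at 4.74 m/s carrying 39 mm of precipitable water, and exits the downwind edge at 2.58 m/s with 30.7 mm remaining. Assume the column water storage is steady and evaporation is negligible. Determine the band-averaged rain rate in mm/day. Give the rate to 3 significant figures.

Column moisture flux per unit crosswind length is F = V × PW.
Inflow: F_in = 4.74 × 39 = 184.86 mm·m/s
Outflow: F_out = 2.58 × 30.7 = 79.206 mm·m/s
Steady-state rate R = (F_in − F_out)/L = (184.86 − 79.206) / 332000 m = 3.182e-04 mm/s.
R = 3.182e-04 × 3600 × 24 = 27.5 mm/day.

R ≈ 27.5 mm/day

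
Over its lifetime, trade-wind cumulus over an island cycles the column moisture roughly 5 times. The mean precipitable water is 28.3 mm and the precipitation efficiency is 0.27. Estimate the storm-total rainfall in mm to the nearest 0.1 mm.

Each cycle deposits ε × PW = 0.27 × 28.3 = 7.641 mm.
Over 5 cycles: 5 × 7.641 = 38.2 mm.

rainfall ≈ 38.2 mm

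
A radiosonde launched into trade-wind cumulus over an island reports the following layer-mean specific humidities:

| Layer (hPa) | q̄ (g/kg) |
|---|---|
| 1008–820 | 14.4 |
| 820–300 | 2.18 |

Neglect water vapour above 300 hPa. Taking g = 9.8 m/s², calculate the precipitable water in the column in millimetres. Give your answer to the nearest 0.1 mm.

Precipitable water is the column-integrated vapour mass per unit area: PW = (1/g) Σ q̄ Δp, with q in kg/kg and Δp in Pa (1 kg/m² of water = 1 mm).
Layer 1008–820 hPa: Δp = 188 hPa = 18800 Pa, q̄ = 0.0144 kg/kg → 0.0144 × 18800 / 9.8 = 27.62 mm
Layer 820–300 hPa: Δp = 520 hPa = 52000 Pa, q̄ = 0.00218 kg/kg → 0.00218 × 52000 / 9.8 = 11.57 mm
PW = 27.62 + 11.57 = 39.19 ≈ 39.2 mm.

PW ≈ 39.2 mm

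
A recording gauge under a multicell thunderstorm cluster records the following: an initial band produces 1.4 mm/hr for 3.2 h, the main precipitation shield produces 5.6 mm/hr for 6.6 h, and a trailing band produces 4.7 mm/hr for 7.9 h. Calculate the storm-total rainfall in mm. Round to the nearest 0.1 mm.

Total = Σ Rᵢ Δtᵢ = 1.4 × 3.2 + 5.6 × 6.6 + 4.7 × 7.9
      = 4.48 + 36.96 + 37.13 = 78.6 mm.

total ≈ 78.6 mm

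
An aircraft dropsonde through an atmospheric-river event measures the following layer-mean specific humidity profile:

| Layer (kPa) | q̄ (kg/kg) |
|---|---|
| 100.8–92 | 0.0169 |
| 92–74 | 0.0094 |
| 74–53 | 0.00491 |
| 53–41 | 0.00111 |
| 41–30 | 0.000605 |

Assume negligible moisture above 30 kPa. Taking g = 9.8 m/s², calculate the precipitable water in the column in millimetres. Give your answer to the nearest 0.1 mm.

PW ≈ 45.0 mm

Precipitable water is the column-integrated vapour mass per unit area: PW = (1/g) Σ q̄ Δp, with q in kg/kg and Δp in Pa (1 kg/m² of water = 1 mm).
Layer 100.8–92 kPa: Δp = 88 hPa = 8800 Pa, q̄ = 0.0169 kg/kg → 0.0169 × 8800 / 9.8 = 15.18 mm
Layer 92–74 kPa: Δp = 180 hPa = 18000 Pa, q̄ = 0.0094 kg/kg → 0.0094 × 18000 / 9.8 = 17.27 mm
Layer 74–53 kPa: Δp = 210 hPa = 21000 Pa, q̄ = 0.00491 kg/kg → 0.00491 × 21000 / 9.8 = 10.52 mm
Layer 53–41 kPa: Δp = 120 hPa = 12000 Pa, q̄ = 0.00111 kg/kg → 0.00111 × 12000 / 9.8 = 1.36 mm
Layer 41–30 kPa: Δp = 110 hPa = 11000 Pa, q̄ = 0.000605 kg/kg → 0.000605 × 11000 / 9.8 = 0.68 mm
PW = 15.18 + 17.27 + 10.52 + 1.36 + 0.68 = 45.01 ≈ 45.0 mm.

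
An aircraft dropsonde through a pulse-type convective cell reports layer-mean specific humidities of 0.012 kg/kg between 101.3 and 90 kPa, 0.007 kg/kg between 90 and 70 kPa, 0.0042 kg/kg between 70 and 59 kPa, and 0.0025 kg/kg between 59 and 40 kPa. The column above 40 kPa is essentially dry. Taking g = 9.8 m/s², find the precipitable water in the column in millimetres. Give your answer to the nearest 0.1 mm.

PW ≈ 37.7 mm

Precipitable water is the column-integrated vapour mass per unit area: PW = (1/g) Σ q̄ Δp, with q in kg/kg and Δp in Pa (1 kg/m² of water = 1 mm).
Layer 101.3–90 kPa: Δp = 113 hPa = 11300 Pa, q̄ = 0.012 kg/kg → 0.012 × 11300 / 9.8 = 13.84 mm
Layer 90–70 kPa: Δp = 200 hPa = 20000 Pa, q̄ = 0.007 kg/kg → 0.007 × 20000 / 9.8 = 14.29 mm
Layer 70–59 kPa: Δp = 110 hPa = 11000 Pa, q̄ = 0.0042 kg/kg → 0.0042 × 11000 / 9.8 = 4.71 mm
Layer 59–40 kPa: Δp = 190 hPa = 19000 Pa, q̄ = 0.0025 kg/kg → 0.0025 × 19000 / 9.8 = 4.85 mm
PW = 13.84 + 14.29 + 4.71 + 4.85 = 37.69 ≈ 37.7 mm.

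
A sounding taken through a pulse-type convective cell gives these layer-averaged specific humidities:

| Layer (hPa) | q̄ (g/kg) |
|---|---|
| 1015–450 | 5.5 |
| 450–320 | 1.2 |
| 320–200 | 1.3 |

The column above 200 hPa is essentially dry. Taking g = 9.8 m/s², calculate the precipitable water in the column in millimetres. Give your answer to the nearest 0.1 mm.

PW ≈ 34.9 mm

Precipitable water is the column-integrated vapour mass per unit area: PW = (1/g) Σ q̄ Δp, with q in kg/kg and Δp in Pa (1 kg/m² of water = 1 mm).
Layer 1015–450 hPa: Δp = 565 hPa = 56500 Pa, q̄ = 0.0055 kg/kg → 0.0055 × 56500 / 9.8 = 31.71 mm
Layer 450–320 hPa: Δp = 130 hPa = 13000 Pa, q̄ = 0.0012 kg/kg → 0.0012 × 13000 / 9.8 = 1.59 mm
Layer 320–200 hPa: Δp = 120 hPa = 12000 Pa, q̄ = 0.0013 kg/kg → 0.0013 × 12000 / 9.8 = 1.59 mm
PW = 31.71 + 1.59 + 1.59 = 34.89 ≈ 34.9 mm.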